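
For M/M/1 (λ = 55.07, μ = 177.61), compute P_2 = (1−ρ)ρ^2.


ρ = 55.07/177.61 = 0.3101
P_n = (1−ρ)·ρ^n = (1 − 0.3101)·0.3101^2 = 0.6899·0.096138 = 0.066329

Final: 0.066329


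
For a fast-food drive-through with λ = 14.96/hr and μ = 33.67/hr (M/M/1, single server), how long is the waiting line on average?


ρ = 14.96/33.67 = 0.4443
Lq = ρ²/(1−ρ) = 0.1974/0.5557 = 0.3553

Final: 0.3553


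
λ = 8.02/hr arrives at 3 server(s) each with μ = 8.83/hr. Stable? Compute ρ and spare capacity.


Total capacity cμ = 3·8.83 = 26.49/hr
ρ = λ/(cμ) = 8.02/26.49 = 0.3028
Stable ⇔ ρ < 1: YES
Spare capacity = cμ − λ = 26.49 − 8.02 = 18.47/hr

Final: ρ = 0.3028; stable; margin = 18.47/hr


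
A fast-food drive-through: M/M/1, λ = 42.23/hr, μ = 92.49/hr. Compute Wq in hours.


ρ = 42.23/92.49 = 0.4566
Wq = ρ/(μ−λ) = 0.4566/(92.49 − 42.23) = 0.4566/50.26 = 0.009085 hr

Final: 0.009085 hr


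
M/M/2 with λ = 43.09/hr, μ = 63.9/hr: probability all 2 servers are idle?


a = λ/μ = 43.09/63.9 = 0.6743; ρ = a/c = 0.3372
Σ_{k=0}^{1} a^k/k! (terms k=0..1) = 1.00000 + 0.67433 = 1.67433
Tail: a^2/(2!(1−ρ)) = 0.45473/(2·0.6628) = 0.34302
P₀ = 1/(1.67433 + 0.34302) = 1/2.01735 = 0.495699

Final: 0.495699


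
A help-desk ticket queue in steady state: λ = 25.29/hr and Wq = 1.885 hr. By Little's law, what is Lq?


Lq = λWq = 25.29·1.885 = 47.6716

Final: 47.6716


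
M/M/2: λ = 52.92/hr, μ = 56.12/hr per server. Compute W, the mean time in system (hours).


a = 0.9430; ρ = 0.4715; P₀ = 0.359167
Lq = P₀·a^c·ρ/(c!(1−ρ)²) = 0.26955
Wq = Lq/λ = 0.26955/52.92 = 0.005093 hr
W = Wq + 1/μ = 0.005093 + 0.01782 = 0.02291 hr

Final: 0.02291 hr


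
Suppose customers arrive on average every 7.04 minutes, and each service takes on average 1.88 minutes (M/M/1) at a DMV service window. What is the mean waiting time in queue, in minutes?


λ = 60/7.04 = 8.5227 /hr
μ = 60/1.88 = 31.9149 /hr
ρ = λ/μ = 8.5227/31.9149 = 0.2670
Wq = ρ/(μ−λ) = 0.2670/(31.9149−8.5227) = 0.01142 hr
In minutes: 0.01142·60 = 0.6850 min

Final: 0.6850 min


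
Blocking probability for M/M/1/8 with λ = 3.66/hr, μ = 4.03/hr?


ρ = λ/μ = 3.66/4.03 = 0.9082
P_K = (1−ρ)ρ^K/(1−ρ^(K+1)) = (0.09181·0.462816)/(1 − 0.420324)
= 0.042492/0.579676 = 0.073303

Final: 0.073303


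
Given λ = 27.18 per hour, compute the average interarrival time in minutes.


Mean interarrival time = 1/λ = 1/27.18 hour = 0.03679 hour
In minutes: 0.03679 × 60 = 2.2075 min

Final: 2.2075 min


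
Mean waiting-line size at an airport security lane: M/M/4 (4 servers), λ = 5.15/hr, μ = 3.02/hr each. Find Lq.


a = λ/μ = 1.7053; ρ = a/4 = 0.4263
P₀ = 0.178570
Lq = P₀·a^c·ρ / (c!·(1−ρ)²) = 0.178570·8.45670·0.4263/(24·0.32910)
= 0.08151

Final: 0.08151


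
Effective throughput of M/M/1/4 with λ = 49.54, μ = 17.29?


ρ = 2.8652; P_K = (1−ρ)ρ^4/(1−ρ^5) = 0.654378
λ_eff = λ(1 − P_K) = 49.54·(1 − 0.654378) = 49.54·0.345622 = 17.1221 /hr

Final: 17.1221 /hr


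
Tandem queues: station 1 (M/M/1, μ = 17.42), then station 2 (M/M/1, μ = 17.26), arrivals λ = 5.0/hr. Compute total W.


Each node sees arrival rate λ = 5.0/hr (tandem ⇒ throughput preserved).
W₁ = 1/(μ₁−λ) = 1/(17.42−5.0) = 0.08052 hr
W₂ = 1/(μ₂−λ) = 1/(17.26−5.0) = 0.08157 hr
W_total = W₁ + W₂ = 0.08052 + 0.08157 = 0.16208 hr

Final: 0.16208 hr


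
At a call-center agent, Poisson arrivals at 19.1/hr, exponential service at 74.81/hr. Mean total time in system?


W = 1/(μ−λ) = 1/(74.81 − 19.1) = 1/55.71 = 0.01795 hr

Final: 0.01795 hr


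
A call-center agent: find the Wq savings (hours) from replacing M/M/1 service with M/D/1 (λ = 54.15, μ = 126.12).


ρ = 54.15/126.12 = 0.4294
Wq(M/M/1) = ρ/(μ−λ) = 0.4294/71.97 = 0.005966 hr
Wq(M/D/1) = ρ/(2(μ−λ)) = 0.002983 hr
Savings = 0.005966 − 0.002983 = 0.002983 hr

Final: 0.002983 hr


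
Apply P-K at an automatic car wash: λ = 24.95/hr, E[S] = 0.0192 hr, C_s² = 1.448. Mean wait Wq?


ρ = λ·E[S] = 24.95·0.0192 = 0.4790
E[S²] = E[S]²(1+C_s²) = 0.0192²·(1+1.448) = 0.0009024
Wq = λ·E[S²]/(2(1−ρ)) = 24.95·0.0009024/(2·0.5210) = 0.02161 hr

Final: 0.02161 hr


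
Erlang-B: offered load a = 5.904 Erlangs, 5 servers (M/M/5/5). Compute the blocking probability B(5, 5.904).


B(c,a) = (a^c/c!) / Σ_{k=0}^{c} a^k/k!
a^5/5! = 59.779255
Σ terms (k=0..5): 1.00000 + 5.90400 + 17.42861 + 34.29950 + 50.62606 + 59.77925 = 169.037426
B = 59.779255/169.037426 = 0.353645

Final: 0.353645


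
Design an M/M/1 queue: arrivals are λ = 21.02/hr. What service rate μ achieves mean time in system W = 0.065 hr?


W = 1/(μ−λ) ⇒ μ − λ = 1/W = 1/0.065 = 15.3846
μ = λ + 1/W = 21.02 + 15.3846 = 36.4046 per hr

Final: 36.4046 /hr


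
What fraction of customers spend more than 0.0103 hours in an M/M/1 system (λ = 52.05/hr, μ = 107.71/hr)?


W ~ Exponential(μ−λ) for M/M/1.
μ − λ = 107.71 − 52.05 = 55.6600
P(W > t) = e^{−(μ−λ)t} = e^{−0.5733} = 0.563663

Final: 0.563663


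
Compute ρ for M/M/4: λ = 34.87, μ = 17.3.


ρ = λ/(cμ) = 34.87/(4·17.3) = 34.87/69.20 = 0.5039

Final: 0.5039


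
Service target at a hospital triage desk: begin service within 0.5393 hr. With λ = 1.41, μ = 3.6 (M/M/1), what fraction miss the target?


ρ = 1.41/3.6 = 0.3917
P(Wq > t) = ρ·e^{−(μ−λ)t} = 0.3917·e^{−1.1811}
= 0.3917·0.306951 = 0.120222

Final: 0.120222


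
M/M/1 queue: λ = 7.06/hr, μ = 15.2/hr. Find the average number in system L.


ρ = λ/μ = 7.06/15.2 = 0.4645
L = ρ/(1−ρ) = 0.4645/(1 − 0.4645) = 0.4645/0.5355 = 0.8673

Final: 0.8673


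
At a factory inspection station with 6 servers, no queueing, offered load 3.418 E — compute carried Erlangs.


B(6,3.418) = 0.077155 (Erlang-B)
Carried load = a(1 − B) = 3.418·(1 − 0.077155) = 3.418·0.922845 = 3.1543 E

Final: 3.1543 Erlangs


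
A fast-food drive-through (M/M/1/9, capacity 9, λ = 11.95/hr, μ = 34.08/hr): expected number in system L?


ρ = 11.95/34.08 = 0.3506
L = ρ[1 − (K+1)ρ^K + Kρ^(K+1)] / [(1−ρ)(1−ρ^(K+1))]
Numerator: 0.3506·(1 − 10·0.00008013 + 9·0.00002810) = 0.350453
Denominator: (0.6494)·(0.999972) = 0.649336
L = 0.350453/0.649336 = 0.5397

Final: 0.5397


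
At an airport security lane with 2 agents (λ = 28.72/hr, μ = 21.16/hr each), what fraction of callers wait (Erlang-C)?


a = λ/μ = 1.3573; ρ = a/2 = 0.6786
P₀ = 0.191441 (from M/M/c formula)
C(c,a) = [a^c/(c!(1−ρ))]·P₀ = [1.84220/(2·0.3214)]·0.191441
= 2.86625·0.191441 = 0.548719

Final: 0.548719


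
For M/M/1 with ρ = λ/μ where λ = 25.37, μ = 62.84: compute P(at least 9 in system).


ρ = 25.37/62.84 = 0.4037
P(N ≥ n) = ρ^n = 0.4037^9 = 0.0002849

Final: 0.0002849


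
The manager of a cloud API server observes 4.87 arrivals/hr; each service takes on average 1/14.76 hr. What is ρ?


ρ = λ/μ = 4.87/14.76 = 0.3299

Final: 0.3299


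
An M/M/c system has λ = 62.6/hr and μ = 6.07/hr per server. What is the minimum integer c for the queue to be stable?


Stability requires cμ > λ ⇔ c > λ/μ.
λ/μ = 62.6/6.07 = 10.3130
Minimum integer c = ⌊10.3130⌋ + 1 = 11
Check: 11·6.07 = 66.77 > 62.6, while 10·6.07 = 60.70 ≤ 62.6

Final: 11 servers


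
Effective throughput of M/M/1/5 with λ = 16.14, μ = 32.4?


ρ = 0.4981; P_K = (1−ρ)ρ^5/(1−ρ^6) = 0.015633
λ_eff = λ(1 − P_K) = 16.14·(1 − 0.015633) = 16.14·0.984367 = 15.8877 /hr

Final: 15.8877 /hr


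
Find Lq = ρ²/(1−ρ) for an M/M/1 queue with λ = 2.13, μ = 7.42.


ρ = 2.13/7.42 = 0.2871
Lq = ρ²/(1−ρ) = 0.08240/0.7129 = 0.1156

Final: 0.1156


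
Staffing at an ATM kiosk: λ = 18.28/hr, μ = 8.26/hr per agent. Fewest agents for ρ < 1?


Stability requires cμ > λ ⇔ c > λ/μ.
λ/μ = 18.28/8.26 = 2.2131
Minimum integer c = ⌊2.2131⌋ + 1 = 3
Check: 3·8.26 = 24.78 > 18.28, while 2·8.26 = 16.52 ≤ 18.28

Final: 3 servers


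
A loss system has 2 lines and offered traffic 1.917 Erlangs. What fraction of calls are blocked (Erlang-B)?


B(c,a) = (a^c/c!) / Σ_{k=0}^{c} a^k/k!
a^2/2! = 1.837445
Σ terms (k=0..2): 1.00000 + 1.91700 + 1.83744 = 4.754444
B = 1.837445/4.754444 = 0.386469

Final: 0.386469


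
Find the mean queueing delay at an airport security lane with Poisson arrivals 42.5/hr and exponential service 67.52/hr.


ρ = 42.5/67.52 = 0.6294
Wq = ρ/(μ−λ) = 0.6294/(67.52 − 42.5) = 0.6294/25.02 = 0.02516 hr

Final: 0.02516 hr


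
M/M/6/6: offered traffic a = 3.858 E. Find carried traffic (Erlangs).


B(6,3.858) = 0.106994 (Erlang-B)
Carried load = a(1 − B) = 3.858·(1 − 0.106994) = 3.858·0.893006 = 3.4452 E

Final: 3.4452 Erlangs


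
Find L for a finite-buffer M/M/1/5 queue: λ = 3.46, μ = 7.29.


ρ = 3.46/7.29 = 0.4746
L = ρ[1 − (K+1)ρ^K + Kρ^(K+1)] / [(1−ρ)(1−ρ^(K+1))]
Numerator: 0.4746·(1 − 6·0.024085 + 5·0.011431) = 0.433163
Denominator: (0.5254)·(0.988569) = 0.519372
L = 0.433163/0.519372 = 0.8340

Final: 0.8340


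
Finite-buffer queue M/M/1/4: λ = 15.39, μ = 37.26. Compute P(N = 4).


ρ = λ/μ = 15.39/37.26 = 0.4130
P_K = (1−ρ)ρ^K/(1−ρ^(K+1)) = (0.5870·0.029106)/(1 − 0.012022)
= 0.017084/0.987978 = 0.017292

Final: 0.017292


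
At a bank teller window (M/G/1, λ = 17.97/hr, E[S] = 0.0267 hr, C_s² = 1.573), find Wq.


ρ = λ·E[S] = 17.97·0.0267 = 0.4798
E[S²] = E[S]²(1+C_s²) = 0.0267²·(1+1.573) = 0.001834
Wq = λ·E[S²]/(2(1−ρ)) = 17.97·0.001834/(2·0.5202) = 0.03168 hr

Final: 0.03168 hr


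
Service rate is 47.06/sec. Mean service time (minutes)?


Mean service time = 1/μ = 1/47.06 second = 0.02125 second
In minutes: 0.02125 × 0.0166667 = 0.0003542 min

Final: 0.0003542 min


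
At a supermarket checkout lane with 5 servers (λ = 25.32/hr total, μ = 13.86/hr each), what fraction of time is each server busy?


ρ = λ/(cμ) = 25.32/(5·13.86) = 25.32/69.30 = 0.3654

Final: 0.3654


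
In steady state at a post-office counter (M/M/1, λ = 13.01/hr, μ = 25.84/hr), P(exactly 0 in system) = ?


ρ = 13.01/25.84 = 0.5035
P_n = (1−ρ)·ρ^n = (1 − 0.5035)·0.5035^0 = 0.4965·1.000000 = 0.496517

Final: 0.496517


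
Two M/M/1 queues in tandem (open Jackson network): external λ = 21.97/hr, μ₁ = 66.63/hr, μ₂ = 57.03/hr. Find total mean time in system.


Each node sees arrival rate λ = 21.97/hr (tandem ⇒ throughput preserved).
W₁ = 1/(μ₁−λ) = 1/(66.63−21.97) = 0.02239 hr
W₂ = 1/(μ₂−λ) = 1/(57.03−21.97) = 0.02852 hr
W_total = W₁ + W₂ = 0.02239 + 0.02852 = 0.05091 hr

Final: 0.05091 hr


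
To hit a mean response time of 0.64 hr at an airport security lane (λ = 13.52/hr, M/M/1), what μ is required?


W = 1/(μ−λ) ⇒ μ − λ = 1/W = 1/0.64 = 1.5625
μ = λ + 1/W = 13.52 + 1.5625 = 15.0825 per hr

Final: 15.0825 /hr


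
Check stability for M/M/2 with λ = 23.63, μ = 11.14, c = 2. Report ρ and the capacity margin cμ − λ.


Total capacity cμ = 2·11.14 = 22.28/hr
ρ = λ/(cμ) = 23.63/22.28 = 1.0606
Stable ⇔ ρ < 1: NO
Spare capacity = cμ − λ = 22.28 − 23.63 = -1.35/hr

Final: ρ = 1.0606; unstable; margin = -1.35/hr


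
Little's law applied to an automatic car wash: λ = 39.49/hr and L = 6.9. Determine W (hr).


W = L/λ = 6.9/39.49 = 0.1747 hr

Final: 0.1747 hr


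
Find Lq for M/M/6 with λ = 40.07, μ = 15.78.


a = λ/μ = 2.5393; ρ = a/6 = 0.4232
P₀ = 0.078432
Lq = P₀·a^c·ρ / (c!·(1−ρ)²) = 0.078432·268.08595·0.4232/(720·0.33268)
= 0.03715

Final: 0.03715


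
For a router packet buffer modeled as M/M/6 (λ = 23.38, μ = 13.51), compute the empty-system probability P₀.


a = λ/μ = 23.38/13.51 = 1.7306; ρ = a/c = 0.2884
Σ_{k=0}^{5} a^k/k! (terms k=0..5) = 1.00000 + 1.73057 + 1.49744 + 0.86381 + 0.37372 + 0.12935 = 5.59488
Tail: a^6/(6!(1−ρ)) = 26.86179/(720·0.7116) = 0.05243
P₀ = 1/(5.59488 + 0.05243) = 1/5.64731 = 0.177075

Final: 0.177075


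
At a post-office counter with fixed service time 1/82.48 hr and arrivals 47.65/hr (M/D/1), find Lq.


ρ = 47.65/82.48 = 0.5777
M/D/1: Lq = ρ²/(2(1−ρ)) = 0.3338/(2·0.4223) = 0.39518

Final: 0.39518


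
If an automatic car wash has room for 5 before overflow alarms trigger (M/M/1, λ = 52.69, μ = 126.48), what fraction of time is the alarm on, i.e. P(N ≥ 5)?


ρ = 52.69/126.48 = 0.4166
P(N ≥ n) = ρ^n = 0.4166^5 = 0.012547

Final: 0.012547


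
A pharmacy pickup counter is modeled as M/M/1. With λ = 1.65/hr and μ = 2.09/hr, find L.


ρ = λ/μ = 1.65/2.09 = 0.7895
L = ρ/(1−ρ) = 0.7895/(1 − 0.7895) = 0.7895/0.2105 = 3.7500

Final: 3.7500


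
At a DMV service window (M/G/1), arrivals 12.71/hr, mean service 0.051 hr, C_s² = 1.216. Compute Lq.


ρ = λ·E[S] = 12.71·0.051 = 0.6482
Lq = ρ²(1+C_s²)/(2(1−ρ)) = 0.4202·(1+1.216)/(2·0.3518)
= 0.4202·2.2160/0.7036 = 1.32339

Final: 1.32339


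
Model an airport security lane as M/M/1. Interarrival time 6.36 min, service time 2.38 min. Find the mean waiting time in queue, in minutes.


λ = 60/6.36 = 9.4340 /hr
μ = 60/2.38 = 25.2101 /hr
ρ = λ/μ = 9.4340/25.2101 = 0.3742
Wq = ρ/(μ−λ) = 0.3742/(25.2101−9.4340) = 0.02372 hr
In minutes: 0.02372·60 = 1.423 min

Final: 1.423 min


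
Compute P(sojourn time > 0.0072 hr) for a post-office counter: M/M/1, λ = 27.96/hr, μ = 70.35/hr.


W ~ Exponential(μ−λ) for M/M/1.
μ − λ = 70.35 − 27.96 = 42.3900
P(W > t) = e^{−(μ−λ)t} = e^{−0.3052} = 0.736970

Final: 0.736970


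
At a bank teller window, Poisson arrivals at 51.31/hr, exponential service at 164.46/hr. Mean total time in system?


W = 1/(μ−λ) = 1/(164.46 − 51.31) = 1/113.15 = 0.008838 hr

Final: 0.008838 hr


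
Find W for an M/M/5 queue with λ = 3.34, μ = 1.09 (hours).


a = 3.0642; ρ = 0.6128; P₀ = 0.043398
Lq = P₀·a^c·ρ/(c!(1−ρ)²) = 0.39946
Wq = Lq/λ = 0.39946/3.34 = 0.11960 hr
W = Wq + 1/μ = 0.11960 + 0.91743 = 1.03703 hr

Final: 1.03703 hr


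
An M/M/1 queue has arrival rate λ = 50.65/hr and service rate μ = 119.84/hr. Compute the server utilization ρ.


ρ = λ/μ = 50.65/119.84 = 0.4226

Final: 0.4226


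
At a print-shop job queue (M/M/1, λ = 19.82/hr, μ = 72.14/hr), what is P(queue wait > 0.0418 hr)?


ρ = 19.82/72.14 = 0.2747
P(Wq > t) = ρ·e^{−(μ−λ)t} = 0.2747·e^{−2.1870}
= 0.2747·0.112256 = 0.030842

Final: 0.030842


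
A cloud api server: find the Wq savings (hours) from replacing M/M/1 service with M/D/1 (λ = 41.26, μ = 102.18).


ρ = 41.26/102.18 = 0.4038
Wq(M/M/1) = ρ/(μ−λ) = 0.4038/60.92 = 0.006628 hr
Wq(M/D/1) = ρ/(2(μ−λ)) = 0.003314 hr
Savings = 0.006628 − 0.003314 = 0.003314 hr

Final: 0.003314 hr


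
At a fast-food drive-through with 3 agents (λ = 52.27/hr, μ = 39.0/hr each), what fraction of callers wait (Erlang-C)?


a = λ/μ = 1.3403; ρ = a/3 = 0.4468
P₀ = 0.252292 (from M/M/c formula)
C(c,a) = [a^c/(c!(1−ρ))]·P₀ = [2.40749/(6·0.5532)]·0.252292
= 0.72526·0.252292 = 0.182977

Final: 0.182977


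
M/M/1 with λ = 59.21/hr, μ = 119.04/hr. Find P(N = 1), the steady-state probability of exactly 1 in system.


ρ = 59.21/119.04 = 0.4974
P_n = (1−ρ)·ρ^n = (1 − 0.4974)·0.4974^1 = 0.5026·0.497396 = 0.249993

Final: 0.249993


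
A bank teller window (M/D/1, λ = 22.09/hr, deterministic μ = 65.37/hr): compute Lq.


ρ = 22.09/65.37 = 0.3379
M/D/1: Lq = ρ²/(2(1−ρ)) = 0.1142/(2·0.6621) = 0.08624

Final: 0.08624


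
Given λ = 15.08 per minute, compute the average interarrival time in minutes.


Mean interarrival time = 1/λ = 1/15.08 minute = 0.06631 minute
In minutes: 0.06631 × 1 = 0.06631 min

Final: 0.06631 min


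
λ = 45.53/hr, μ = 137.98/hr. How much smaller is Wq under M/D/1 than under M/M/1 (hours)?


ρ = 45.53/137.98 = 0.3300
Wq(M/M/1) = ρ/(μ−λ) = 0.3300/92.45 = 0.003569 hr
Wq(M/D/1) = ρ/(2(μ−λ)) = 0.001785 hr
Savings = 0.003569 − 0.001785 = 0.001785 hr

Final: 0.001785 hr


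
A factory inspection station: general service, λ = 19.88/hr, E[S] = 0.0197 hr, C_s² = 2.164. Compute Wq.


ρ = λ·E[S] = 19.88·0.0197 = 0.3916
E[S²] = E[S]²(1+C_s²) = 0.0197²·(1+2.164) = 0.001228
Wq = λ·E[S²]/(2(1−ρ)) = 19.88·0.001228/(2·0.6084) = 0.02006 hr

Final: 0.02006 hr


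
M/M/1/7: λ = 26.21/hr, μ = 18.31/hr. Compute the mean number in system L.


ρ = 26.21/18.31 = 1.4315
L = ρ[1 − (K+1)ρ^K + Kρ^(K+1)] / [(1−ρ)(1−ρ^(K+1))]
Numerator: 1.4315·(1 − 8·12.315463 + 7·17.629070) = 37.045839
Denominator: (-0.4315)·(-16.629070) = 7.174749
L = 37.045839/7.174749 = 5.1634

Final: 5.1634


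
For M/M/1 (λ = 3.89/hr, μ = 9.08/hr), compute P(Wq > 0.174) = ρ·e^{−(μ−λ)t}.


ρ = 3.89/9.08 = 0.4284
P(Wq > t) = ρ·e^{−(μ−λ)t} = 0.4284·e^{−0.9031}
= 0.4284·0.405327 = 0.173648

Final: 0.173648


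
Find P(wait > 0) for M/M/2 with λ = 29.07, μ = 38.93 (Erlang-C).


a = λ/μ = 0.7467; ρ = a/2 = 0.3734
P₀ = 0.456280 (from M/M/c formula)
C(c,a) = [a^c/(c!(1−ρ))]·P₀ = [0.55760/(2·0.6266)]·0.456280
= 0.44491·0.456280 = 0.203005

Final: 0.203005


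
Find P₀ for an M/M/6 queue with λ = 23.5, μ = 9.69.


a = λ/μ = 23.5/9.69 = 2.4252; ρ = a/c = 0.4042
Σ_{k=0}^{5} a^k/k! (terms k=0..5) = 1.00000 + 2.42518 + 2.94075 + 2.37728 + 1.44134 + 0.69910 = 10.88365
Tail: a^6/(6!(1−ρ)) = 203.45319/(720·0.5958) = 0.47427
P₀ = 1/(10.88365 + 0.47427) = 1/11.35792 = 0.088044

Final: 0.088044


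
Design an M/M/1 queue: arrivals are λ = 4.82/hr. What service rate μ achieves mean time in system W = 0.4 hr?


W = 1/(μ−λ) ⇒ μ − λ = 1/W = 1/0.4 = 2.5000
μ = λ + 1/W = 4.82 + 2.5000 = 7.3200 per hr

Final: 7.3200 /hr


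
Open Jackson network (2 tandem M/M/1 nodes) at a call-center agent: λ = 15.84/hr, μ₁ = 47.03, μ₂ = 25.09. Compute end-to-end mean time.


Each node sees arrival rate λ = 15.84/hr (tandem ⇒ throughput preserved).
W₁ = 1/(μ₁−λ) = 1/(47.03−15.84) = 0.03206 hr
W₂ = 1/(μ₂−λ) = 1/(25.09−15.84) = 0.10811 hr
W_total = W₁ + W₂ = 0.03206 + 0.10811 = 0.14017 hr

Final: 0.14017 hr


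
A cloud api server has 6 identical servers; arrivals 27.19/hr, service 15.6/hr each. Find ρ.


ρ = λ/(cμ) = 27.19/(6·15.6) = 27.19/93.60 = 0.2905

Final: 0.2905


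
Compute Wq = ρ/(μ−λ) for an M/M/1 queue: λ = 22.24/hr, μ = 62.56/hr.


ρ = 22.24/62.56 = 0.3555
Wq = ρ/(μ−λ) = 0.3555/(62.56 − 22.24) = 0.3555/40.32 = 0.008817 hr

Final: 0.008817 hr


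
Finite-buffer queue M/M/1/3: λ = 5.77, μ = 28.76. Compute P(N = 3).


ρ = λ/μ = 5.77/28.76 = 0.2006
P_K = (1−ρ)ρ^K/(1−ρ^(K+1)) = (0.7994·0.008075)/(1 − 0.001620)
= 0.006455/0.998380 = 0.006466

Final: 0.006466


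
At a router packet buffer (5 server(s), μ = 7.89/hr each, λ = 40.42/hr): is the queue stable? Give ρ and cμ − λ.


Total capacity cμ = 5·7.89 = 39.45/hr
ρ = λ/(cμ) = 40.42/39.45 = 1.0246
Stable ⇔ ρ < 1: NO
Spare capacity = cμ − λ = 39.45 − 40.42 = -0.97/hr

Final: ρ = 1.0246; unstable; margin = -0.97/hr


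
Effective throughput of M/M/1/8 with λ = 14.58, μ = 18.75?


ρ = 0.7776; P_K = (1−ρ)ρ^8/(1−ρ^9) = 0.033178
λ_eff = λ(1 − P_K) = 14.58·(1 − 0.033178) = 14.58·0.966822 = 14.0963 /hr

Final: 14.0963 /hr


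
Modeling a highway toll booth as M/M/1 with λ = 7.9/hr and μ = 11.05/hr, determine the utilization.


ρ = λ/μ = 7.9/11.05 = 0.7149

Final: 0.7149


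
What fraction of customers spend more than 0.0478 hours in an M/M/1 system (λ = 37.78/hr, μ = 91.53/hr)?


W ~ Exponential(μ−λ) for M/M/1.
μ − λ = 91.53 − 37.78 = 53.7500
P(W > t) = e^{−(μ−λ)t} = e^{−2.5693} = 0.076593

Final: 0.076593


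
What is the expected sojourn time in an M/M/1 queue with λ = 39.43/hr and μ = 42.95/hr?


W = 1/(μ−λ) = 1/(42.95 − 39.43) = 1/3.52 = 0.2841 hr

Final: 0.2841 hr


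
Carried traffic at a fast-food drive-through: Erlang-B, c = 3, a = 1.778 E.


B(3,1.778) = 0.176906 (Erlang-B)
Carried load = a(1 − B) = 1.778·(1 − 0.176906) = 1.778·0.823094 = 1.4635 E

Final: 1.4635 Erlangs


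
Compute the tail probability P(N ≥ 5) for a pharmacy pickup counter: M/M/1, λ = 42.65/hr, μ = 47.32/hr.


ρ = 42.65/47.32 = 0.9013
P(N ≥ n) = ρ^n = 0.9013^5 = 0.594801

Final: 0.594801


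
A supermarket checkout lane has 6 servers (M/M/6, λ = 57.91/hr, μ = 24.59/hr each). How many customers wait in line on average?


a = λ/μ = 2.3550; ρ = a/6 = 0.3925
P₀ = 0.094515
Lq = P₀·a^c·ρ / (c!·(1−ρ)²) = 0.094515·170.59654·0.3925/(720·0.36905)
= 0.02382

Final: 0.02382


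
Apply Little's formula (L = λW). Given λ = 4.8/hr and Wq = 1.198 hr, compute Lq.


Lq = λWq = 4.8·1.198 = 5.7504

Final: 5.7504


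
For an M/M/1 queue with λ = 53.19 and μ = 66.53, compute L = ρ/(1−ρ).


ρ = λ/μ = 53.19/66.53 = 0.7995
L = ρ/(1−ρ) = 0.7995/(1 − 0.7995) = 0.7995/0.2005 = 3.9873

Final: 3.9873


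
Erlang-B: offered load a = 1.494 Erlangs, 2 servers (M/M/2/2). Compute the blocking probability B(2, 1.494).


B(c,a) = (a^c/c!) / Σ_{k=0}^{c} a^k/k!
a^2/2! = 1.116018
Σ terms (k=0..2): 1.00000 + 1.49400 + 1.11602 = 3.610018
B = 1.116018/3.610018 = 0.309145

Final: 0.309145


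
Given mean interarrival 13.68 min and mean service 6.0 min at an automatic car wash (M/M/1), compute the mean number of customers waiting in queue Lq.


λ = 60/13.68 = 4.3860 /hr
μ = 60/6.0 = 10.0000 /hr
ρ = λ/μ = 4.3860/10.0000 = 0.4386
Lq = ρ²/(1−ρ) = 0.1924/0.5614 = 0.3427

Final: 0.3427


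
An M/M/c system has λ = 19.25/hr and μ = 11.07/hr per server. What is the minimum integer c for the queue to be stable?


Stability requires cμ > λ ⇔ c > λ/μ.
λ/μ = 19.25/11.07 = 1.7389
Minimum integer c = ⌊1.7389⌋ + 1 = 2
Check: 2·11.07 = 22.14 > 19.25, while 1·11.07 = 11.07 ≤ 19.25

Final: 2 servers


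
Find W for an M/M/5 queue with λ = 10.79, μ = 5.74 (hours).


a = 1.8798; ρ = 0.3760; P₀ = 0.151805
Lq = P₀·a^c·ρ/(c!(1−ρ)²) = 0.02867
Wq = Lq/λ = 0.02867/10.79 = 0.002657 hr
W = Wq + 1/μ = 0.002657 + 0.17422 = 0.17687 hr

Final: 0.17687 hr


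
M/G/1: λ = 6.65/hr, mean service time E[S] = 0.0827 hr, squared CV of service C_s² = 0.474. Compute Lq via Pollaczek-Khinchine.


ρ = λ·E[S] = 6.65·0.0827 = 0.5500
Lq = ρ²(1+C_s²)/(2(1−ρ)) = 0.3025·(1+0.474)/(2·0.4500)
= 0.3025·1.4740/0.9001 = 0.49530

Final: 0.49530


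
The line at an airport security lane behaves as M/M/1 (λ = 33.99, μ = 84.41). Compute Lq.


ρ = 33.99/84.41 = 0.4027
Lq = ρ²/(1−ρ) = 0.1621/0.5973 = 0.2715

Final: 0.2715


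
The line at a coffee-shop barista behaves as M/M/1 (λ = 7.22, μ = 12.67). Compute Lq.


ρ = 7.22/12.67 = 0.5699
Lq = ρ²/(1−ρ) = 0.3247/0.4301 = 0.7549

Final: 0.7549


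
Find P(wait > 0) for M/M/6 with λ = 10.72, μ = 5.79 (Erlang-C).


a = λ/μ = 1.8515; ρ = a/6 = 0.3086
P₀ = 0.156862 (from M/M/c formula)
C(c,a) = [a^c/(c!(1−ρ))]·P₀ = [40.28073/(720·0.6914)]·0.156862
= 0.08091·0.156862 = 0.012692

Final: 0.012692


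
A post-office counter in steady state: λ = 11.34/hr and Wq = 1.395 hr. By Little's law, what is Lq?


Lq = λWq = 11.34·1.395 = 15.8193

Final: 15.8193


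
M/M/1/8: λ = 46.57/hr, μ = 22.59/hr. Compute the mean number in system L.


ρ = 46.57/22.59 = 2.0615
L = ρ[1 − (K+1)ρ^K + Kρ^(K+1)] / [(1−ρ)(1−ρ^(K+1))]
Numerator: 2.0615·(1 − 9·326.227115 + 8·672.527524) = 5040.808032
Denominator: (-1.0615)·(-671.527524) = 712.847721
L = 5040.808032/712.847721 = 7.0714

Final: 7.0714


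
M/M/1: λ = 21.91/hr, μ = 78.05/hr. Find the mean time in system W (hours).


W = 1/(μ−λ) = 1/(78.05 − 21.91) = 1/56.14 = 0.01781 hr

Final: 0.01781 hr


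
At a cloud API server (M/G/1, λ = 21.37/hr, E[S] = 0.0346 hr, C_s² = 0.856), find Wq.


ρ = λ·E[S] = 21.37·0.0346 = 0.7394
E[S²] = E[S]²(1+C_s²) = 0.0346²·(1+0.856) = 0.002222
Wq = λ·E[S²]/(2(1−ρ)) = 21.37·0.002222/(2·0.2606) = 0.09110 hr

Final: 0.09110 hr


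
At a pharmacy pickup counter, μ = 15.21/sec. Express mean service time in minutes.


Mean service time = 1/μ = 1/15.21 second = 0.06575 second
In minutes: 0.06575 × 0.0166667 = 0.001096 min

Final: 0.001096 min


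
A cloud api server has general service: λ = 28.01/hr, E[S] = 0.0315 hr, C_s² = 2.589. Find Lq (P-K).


ρ = λ·E[S] = 28.01·0.0315 = 0.8823
Lq = ρ²(1+C_s²)/(2(1−ρ)) = 0.7785·(1+2.589)/(2·0.1177)
= 0.7785·3.5890/0.2354 = 11.87052

Final: 11.87052


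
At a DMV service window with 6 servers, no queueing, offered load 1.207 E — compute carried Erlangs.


B(6,1.207) = 0.001285 (Erlang-B)
Carried load = a(1 − B) = 1.207·(1 − 0.001285) = 1.207·0.998715 = 1.2054 E

Final: 1.2054 Erlangs


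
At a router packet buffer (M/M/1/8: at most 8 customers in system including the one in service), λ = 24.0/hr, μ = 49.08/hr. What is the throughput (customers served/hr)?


ρ = 0.4890; P_K = (1−ρ)ρ^8/(1−ρ^9) = 0.001673
λ_eff = λ(1 − P_K) = 24.0·(1 − 0.001673) = 24.0·0.998327 = 23.9598 /hr

Final: 23.9598 /hr


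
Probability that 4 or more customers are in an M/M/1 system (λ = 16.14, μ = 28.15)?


ρ = 16.14/28.15 = 0.5734
P(N ≥ n) = ρ^n = 0.5734^4 = 0.108069

Final: 0.108069


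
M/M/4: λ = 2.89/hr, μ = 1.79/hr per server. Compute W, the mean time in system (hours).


a = 1.6145; ρ = 0.4036; P₀ = 0.196308
Lq = P₀·a^c·ρ/(c!(1−ρ)²) = 0.06308
Wq = Lq/λ = 0.06308/2.89 = 0.02183 hr
W = Wq + 1/μ = 0.02183 + 0.55866 = 0.58048 hr

Final: 0.58048 hr


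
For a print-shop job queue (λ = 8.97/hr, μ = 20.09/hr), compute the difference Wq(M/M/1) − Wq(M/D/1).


ρ = 8.97/20.09 = 0.4465
Wq(M/M/1) = ρ/(μ−λ) = 0.4465/11.12 = 0.04015 hr
Wq(M/D/1) = ρ/(2(μ−λ)) = 0.02008 hr
Savings = 0.04015 − 0.02008 = 0.02008 hr

Final: 0.02008 hr


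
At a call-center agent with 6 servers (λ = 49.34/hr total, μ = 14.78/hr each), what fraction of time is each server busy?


ρ = λ/(cμ) = 49.34/(6·14.78) = 49.34/88.68 = 0.5564

Final: 0.5564


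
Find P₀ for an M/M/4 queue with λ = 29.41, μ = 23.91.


a = λ/μ = 29.41/23.91 = 1.2300; ρ = a/c = 0.3075
Σ_{k=0}^{3} a^k/k! (terms k=0..3) = 1.00000 + 1.23003 + 0.75649 + 0.31017 = 3.29668
Tail: a^4/(4!(1−ρ)) = 2.28908/(24·0.6925) = 0.13773
P₀ = 1/(3.29668 + 0.13773) = 1/3.43441 = 0.291170

Final: 0.291170


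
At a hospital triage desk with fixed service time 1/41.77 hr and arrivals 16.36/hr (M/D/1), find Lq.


ρ = 16.36/41.77 = 0.3917
M/D/1: Lq = ρ²/(2(1−ρ)) = 0.1534/(2·0.6083) = 0.12609

Final: 0.12609


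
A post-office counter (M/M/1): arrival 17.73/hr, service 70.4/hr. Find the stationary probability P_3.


ρ = 17.73/70.4 = 0.2518
P_n = (1−ρ)·ρ^n = (1 − 0.2518)·0.2518^3 = 0.7482·0.015974 = 0.011951

Final: 0.011951


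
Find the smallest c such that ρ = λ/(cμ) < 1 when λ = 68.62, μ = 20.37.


Stability requires cμ > λ ⇔ c > λ/μ.
λ/μ = 68.62/20.37 = 3.3687
Minimum integer c = ⌊3.3687⌋ + 1 = 4
Check: 4·20.37 = 81.48 > 68.62, while 3·20.37 = 61.11 ≤ 68.62

Final: 4 servers


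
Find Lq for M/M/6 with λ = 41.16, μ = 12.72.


a = λ/μ = 3.2358; ρ = a/6 = 0.5393
P₀ = 0.038309
Lq = P₀·a^c·ρ / (c!·(1−ρ)²) = 0.038309·1147.96733·0.5393/(720·0.21224)
= 0.15521

Final: 0.15521


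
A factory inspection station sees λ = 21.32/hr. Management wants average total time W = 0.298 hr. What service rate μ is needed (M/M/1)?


W = 1/(μ−λ) ⇒ μ − λ = 1/W = 1/0.298 = 3.3557
μ = λ + 1/W = 21.32 + 3.3557 = 24.6757 per hr

Final: 24.6757 /hr


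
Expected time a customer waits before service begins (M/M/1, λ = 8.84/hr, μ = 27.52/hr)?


ρ = 8.84/27.52 = 0.3212
Wq = ρ/(μ−λ) = 0.3212/(27.52 − 8.84) = 0.3212/18.68 = 0.01720 hr

Final: 0.01720 hr


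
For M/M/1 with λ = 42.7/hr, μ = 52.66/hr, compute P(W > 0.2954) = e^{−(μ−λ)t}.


W ~ Exponential(μ−λ) for M/M/1.
μ − λ = 52.66 − 42.7 = 9.9600
P(W > t) = e^{−(μ−λ)t} = e^{−2.9422} = 0.052750

Final: 0.052750


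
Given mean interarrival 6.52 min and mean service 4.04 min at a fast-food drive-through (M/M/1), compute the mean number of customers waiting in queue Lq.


λ = 60/6.52 = 9.2025 /hr
μ = 60/4.04 = 14.8515 /hr
ρ = λ/μ = 9.2025/14.8515 = 0.6196
Lq = ρ²/(1−ρ) = 0.3839/0.3804 = 1.0094

Final: 1.0094


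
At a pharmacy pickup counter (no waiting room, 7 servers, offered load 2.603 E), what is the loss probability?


B(c,a) = (a^c/c!) / Σ_{k=0}^{c} a^k/k!
a^7/7! = 0.160653
Σ terms (k=0..7): 1.00000 + 2.60300 + 3.38780 + 2.93949 + 1.91287 + 0.99584 + 0.43203 + 0.16065 = 13.431681
B = 0.160653/13.431681 = 0.011961

Final: 0.011961


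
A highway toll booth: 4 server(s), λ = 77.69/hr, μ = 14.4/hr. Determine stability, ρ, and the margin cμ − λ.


Total capacity cμ = 4·14.4 = 57.60/hr
ρ = λ/(cμ) = 77.69/57.60 = 1.3488
Stable ⇔ ρ < 1: NO
Spare capacity = cμ − λ = 57.60 − 77.69 = -20.09/hr

Final: ρ = 1.3488; unstable; margin = -20.09/hr


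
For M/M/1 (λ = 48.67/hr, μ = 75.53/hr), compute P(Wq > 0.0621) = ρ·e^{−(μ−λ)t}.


ρ = 48.67/75.53 = 0.6444
P(Wq > t) = ρ·e^{−(μ−λ)t} = 0.6444·e^{−1.6680}
= 0.6444·0.188623 = 0.121545

Final: 0.121545


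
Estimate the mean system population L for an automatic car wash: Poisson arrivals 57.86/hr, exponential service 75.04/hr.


ρ = λ/μ = 57.86/75.04 = 0.7711
L = ρ/(1−ρ) = 0.7711/(1 − 0.7711) = 0.7711/0.2289 = 3.3679

Final: 3.3679


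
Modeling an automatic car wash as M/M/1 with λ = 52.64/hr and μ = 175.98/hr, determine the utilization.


ρ = λ/μ = 52.64/175.98 = 0.2991

Final: 0.2991


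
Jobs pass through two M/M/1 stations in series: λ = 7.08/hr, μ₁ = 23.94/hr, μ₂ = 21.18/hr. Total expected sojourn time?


Each node sees arrival rate λ = 7.08/hr (tandem ⇒ throughput preserved).
W₁ = 1/(μ₁−λ) = 1/(23.94−7.08) = 0.05931 hr
W₂ = 1/(μ₂−λ) = 1/(21.18−7.08) = 0.07092 hr
W_total = W₁ + W₂ = 0.05931 + 0.07092 = 0.13023 hr

Final: 0.13023 hr


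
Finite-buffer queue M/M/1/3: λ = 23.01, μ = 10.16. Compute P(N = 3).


ρ = λ/μ = 23.01/10.16 = 2.2648
P_K = (1−ρ)ρ^K/(1−ρ^(K+1)) = (-1.2648·11.616324)/(1 − 26.308231)
= -14.691906/-25.308231 = 0.580519

Final: 0.580519


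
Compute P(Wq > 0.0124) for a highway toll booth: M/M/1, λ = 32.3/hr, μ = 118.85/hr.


ρ = 32.3/118.85 = 0.2718
P(Wq > t) = ρ·e^{−(μ−λ)t} = 0.2718·e^{−1.0732}
= 0.2718·0.341906 = 0.092920

Final: 0.092920


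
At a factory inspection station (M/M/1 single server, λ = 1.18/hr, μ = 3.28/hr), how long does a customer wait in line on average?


ρ = 1.18/3.28 = 0.3598
Wq = ρ/(μ−λ) = 0.3598/(3.28 − 1.18) = 0.3598/2.10 = 0.1713 hr

Final: 0.1713 hr


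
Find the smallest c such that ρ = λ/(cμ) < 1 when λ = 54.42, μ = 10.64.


Stability requires cμ > λ ⇔ c > λ/μ.
λ/μ = 54.42/10.64 = 5.1147
Minimum integer c = ⌊5.1147⌋ + 1 = 6
Check: 6·10.64 = 63.84 > 54.42, while 5·10.64 = 53.20 ≤ 54.42

Final: 6 servers


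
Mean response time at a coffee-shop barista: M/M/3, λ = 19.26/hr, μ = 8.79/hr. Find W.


a = 2.1911; ρ = 0.7304; P₀ = 0.082684
Lq = P₀·a^c·ρ/(c!(1−ρ)²) = 1.45646
Wq = Lq/λ = 1.45646/19.26 = 0.07562 hr
W = Wq + 1/μ = 0.07562 + 0.11377 = 0.18939 hr

Final: 0.18939 hr


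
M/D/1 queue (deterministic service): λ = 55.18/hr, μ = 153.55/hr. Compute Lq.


ρ = 55.18/153.55 = 0.3594
M/D/1: Lq = ρ²/(2(1−ρ)) = 0.1291/(2·0.6406) = 0.10079

Final: 0.10079


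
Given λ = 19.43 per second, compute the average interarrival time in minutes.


Mean interarrival time = 1/λ = 1/19.43 second = 0.05147 second
In minutes: 0.05147 × 0.0166667 = 0.0008578 min

Final: 0.0008578 min


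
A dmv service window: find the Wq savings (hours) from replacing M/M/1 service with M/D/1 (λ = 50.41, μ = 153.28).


ρ = 50.41/153.28 = 0.3289
Wq(M/M/1) = ρ/(μ−λ) = 0.3289/102.87 = 0.003197 hr
Wq(M/D/1) = ρ/(2(μ−λ)) = 0.001598 hr
Savings = 0.003197 − 0.001598 = 0.001598 hr

Final: 0.001598 hr


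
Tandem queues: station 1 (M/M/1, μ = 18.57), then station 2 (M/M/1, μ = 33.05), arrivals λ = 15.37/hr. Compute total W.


Each node sees arrival rate λ = 15.37/hr (tandem ⇒ throughput preserved).
W₁ = 1/(μ₁−λ) = 1/(18.57−15.37) = 0.31250 hr
W₂ = 1/(μ₂−λ) = 1/(33.05−15.37) = 0.05656 hr
W_total = W₁ + W₂ = 0.31250 + 0.05656 = 0.36906 hr

Final: 0.36906 hr


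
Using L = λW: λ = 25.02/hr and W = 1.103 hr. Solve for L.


L = λW = 25.02·1.103 = 27.5971

Final: 27.5971


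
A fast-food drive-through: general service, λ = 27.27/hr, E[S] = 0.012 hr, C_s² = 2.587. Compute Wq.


ρ = λ·E[S] = 27.27·0.012 = 0.3272
E[S²] = E[S]²(1+C_s²) = 0.012²·(1+2.587) = 0.0005165
Wq = λ·E[S²]/(2(1−ρ)) = 27.27·0.0005165/(2·0.6728) = 0.01047 hr

Final: 0.01047 hr


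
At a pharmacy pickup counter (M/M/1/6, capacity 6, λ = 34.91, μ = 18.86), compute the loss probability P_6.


ρ = λ/μ = 34.91/18.86 = 1.8510
P_K = (1−ρ)ρ^K/(1−ρ^(K+1)) = (-0.8510·40.220639)/(1 − 74.448701)
= -34.228062/-73.448701 = 0.466013

Final: 0.466013


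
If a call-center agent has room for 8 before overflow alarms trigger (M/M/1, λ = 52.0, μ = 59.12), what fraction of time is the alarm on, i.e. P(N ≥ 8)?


ρ = 52.0/59.12 = 0.8796
P(N ≥ n) = ρ^n = 0.8796^8 = 0.358221

Final: 0.358221


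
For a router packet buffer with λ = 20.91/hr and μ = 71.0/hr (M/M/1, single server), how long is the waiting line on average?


ρ = 20.91/71.0 = 0.2945
Lq = ρ²/(1−ρ) = 0.08673/0.7055 = 0.1229

Final: 0.1229


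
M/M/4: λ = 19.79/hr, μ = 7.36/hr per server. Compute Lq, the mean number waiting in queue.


a = λ/μ = 2.6889; ρ = a/4 = 0.6722
P₀ = 0.058178
Lq = P₀·a^c·ρ / (c!·(1−ρ)²) = 0.058178·52.27234·0.6722/(24·0.10744)
= 0.79278

Final: 0.79278


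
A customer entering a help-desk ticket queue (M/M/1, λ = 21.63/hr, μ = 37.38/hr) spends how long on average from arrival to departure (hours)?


W = 1/(μ−λ) = 1/(37.38 − 21.63) = 1/15.75 = 0.06349 hr

Final: 0.06349 hr


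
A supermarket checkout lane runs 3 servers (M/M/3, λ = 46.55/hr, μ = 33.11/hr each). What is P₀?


a = λ/μ = 46.55/33.11 = 1.4059; ρ = a/c = 0.4686
Σ_{k=0}^{2} a^k/k! (terms k=0..2) = 1.00000 + 1.40592 + 0.98831 = 3.39422
Tail: a^3/(3!(1−ρ)) = 2.77895/(6·0.5314) = 0.87165
P₀ = 1/(3.39422 + 0.87165) = 1/4.26587 = 0.234419

Final: 0.234419


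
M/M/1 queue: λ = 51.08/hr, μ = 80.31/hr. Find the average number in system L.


ρ = λ/μ = 51.08/80.31 = 0.6360
L = ρ/(1−ρ) = 0.6360/(1 − 0.6360) = 0.6360/0.3640 = 1.7475

Final: 1.7475


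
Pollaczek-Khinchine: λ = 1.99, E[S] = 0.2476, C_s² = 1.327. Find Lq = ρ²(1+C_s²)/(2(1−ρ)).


ρ = λ·E[S] = 1.99·0.2476 = 0.4927
Lq = ρ²(1+C_s²)/(2(1−ρ)) = 0.2428·(1+1.327)/(2·0.5073)
= 0.2428·2.3270/1.0146 = 0.55684

Final: 0.55684


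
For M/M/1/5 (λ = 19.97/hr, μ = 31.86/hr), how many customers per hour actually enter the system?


ρ = 0.6268; P_K = (1−ρ)ρ^5/(1−ρ^6) = 0.038439
λ_eff = λ(1 − P_K) = 19.97·(1 − 0.038439) = 19.97·0.961561 = 19.2024 /hr

Final: 19.2024 /hr


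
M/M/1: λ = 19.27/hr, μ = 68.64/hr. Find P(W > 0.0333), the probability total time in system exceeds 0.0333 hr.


W ~ Exponential(μ−λ) for M/M/1.
μ − λ = 68.64 − 19.27 = 49.3700
P(W > t) = e^{−(μ−λ)t} = e^{−1.6440} = 0.193202

Final: 0.193202


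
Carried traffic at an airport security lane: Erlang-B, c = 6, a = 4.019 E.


B(6,4.019) = 0.118538 (Erlang-B)
Carried load = a(1 − B) = 4.019·(1 − 0.118538) = 4.019·0.881462 = 3.5426 E

Final: 3.5426 Erlangs


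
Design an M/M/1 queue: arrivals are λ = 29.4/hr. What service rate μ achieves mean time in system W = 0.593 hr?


W = 1/(μ−λ) ⇒ μ − λ = 1/W = 1/0.593 = 1.6863
μ = λ + 1/W = 29.4 + 1.6863 = 31.0863 per hr

Final: 31.0863 /hr


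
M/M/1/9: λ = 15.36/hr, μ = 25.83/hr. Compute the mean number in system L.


ρ = 15.36/25.83 = 0.5947
L = ρ[1 − (K+1)ρ^K + Kρ^(K+1)] / [(1−ρ)(1−ρ^(K+1))]
Numerator: 0.5947·(1 − 10·0.009298 + 9·0.005529) = 0.568957
Denominator: (0.4053)·(0.994471) = 0.403101
L = 0.568957/0.403101 = 1.4114

Final: 1.4114


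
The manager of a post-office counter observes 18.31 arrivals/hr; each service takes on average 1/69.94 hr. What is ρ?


ρ = λ/μ = 18.31/69.94 = 0.2618

Final: 0.2618


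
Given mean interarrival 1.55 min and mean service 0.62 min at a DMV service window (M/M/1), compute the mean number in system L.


λ = 60/1.55 = 38.7097 /hr
μ = 60/0.62 = 96.7742 /hr
ρ = λ/μ = 38.7097/96.7742 = 0.4000
L = ρ/(1−ρ) = 0.4000/0.6000 = 0.6667

Final: 0.6667


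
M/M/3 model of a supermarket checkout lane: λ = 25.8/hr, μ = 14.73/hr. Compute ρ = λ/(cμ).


ρ = λ/(cμ) = 25.8/(3·14.73) = 25.8/44.19 = 0.5838

Final: 0.5838


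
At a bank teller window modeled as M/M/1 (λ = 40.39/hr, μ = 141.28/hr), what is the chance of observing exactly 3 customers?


ρ = 40.39/141.28 = 0.2859
P_n = (1−ρ)·ρ^n = (1 − 0.2859)·0.2859^3 = 0.7141·0.023366 = 0.016686

Final: 0.016686


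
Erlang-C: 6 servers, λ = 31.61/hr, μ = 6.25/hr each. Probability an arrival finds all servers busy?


a = λ/μ = 5.0576; ρ = a/6 = 0.8429
P₀ = 0.004111 (from M/M/c formula)
C(c,a) = [a^c/(c!(1−ρ))]·P₀ = [16736.58590/(720·0.1571)]·0.004111
= 147.99613·0.004111 = 0.608426

Final: 0.608426


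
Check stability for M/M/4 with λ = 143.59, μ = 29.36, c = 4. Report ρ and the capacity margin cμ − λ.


Total capacity cμ = 4·29.36 = 117.44/hr
ρ = λ/(cμ) = 143.59/117.44 = 1.2227
Stable ⇔ ρ < 1: NO
Spare capacity = cμ − λ = 117.44 − 143.59 = -26.15/hr

Final: ρ = 1.2227; unstable; margin = -26.15/hr


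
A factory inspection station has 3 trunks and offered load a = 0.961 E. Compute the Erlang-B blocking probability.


B(c,a) = (a^c/c!) / Σ_{k=0}^{c} a^k/k!
a^3/3! = 0.147917
Σ terms (k=0..3): 1.00000 + 0.96100 + 0.46176 + 0.14792 = 2.570678
B = 0.147917/2.570678 = 0.057540

Final: 0.057540


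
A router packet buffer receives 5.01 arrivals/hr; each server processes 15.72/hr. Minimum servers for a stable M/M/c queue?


Stability requires cμ > λ ⇔ c > λ/μ.
λ/μ = 5.01/15.72 = 0.3187
Minimum integer c = ⌊0.3187⌋ + 1 = 1
Check: 1·15.72 = 15.72 > 5.01, while 0·15.72 = 0.00 ≤ 5.01

Final: 1 servers


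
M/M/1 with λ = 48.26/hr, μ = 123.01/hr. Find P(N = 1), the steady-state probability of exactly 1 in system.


ρ = 48.26/123.01 = 0.3923
P_n = (1−ρ)·ρ^n = (1 − 0.3923)·0.3923^1 = 0.6077·0.392326 = 0.238406

Final: 0.238406


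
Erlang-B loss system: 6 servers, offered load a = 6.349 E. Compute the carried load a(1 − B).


B(6,6.349) = 0.288976 (Erlang-B)
Carried load = a(1 − B) = 6.349·(1 − 0.288976) = 6.349·0.711024 = 4.5143 E

Final: 4.5143 Erlangs


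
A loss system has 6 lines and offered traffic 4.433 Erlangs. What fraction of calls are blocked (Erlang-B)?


B(c,a) = (a^c/c!) / Σ_{k=0}^{c} a^k/k!
a^6/6! = 10.540322
Σ terms (k=0..6): 1.00000 + 4.43300 + 9.82574 + 14.51918 + 16.09088 + 14.26617 + 10.54032 = 70.675288
B = 10.540322/70.675288 = 0.149137

Final: 0.149137
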